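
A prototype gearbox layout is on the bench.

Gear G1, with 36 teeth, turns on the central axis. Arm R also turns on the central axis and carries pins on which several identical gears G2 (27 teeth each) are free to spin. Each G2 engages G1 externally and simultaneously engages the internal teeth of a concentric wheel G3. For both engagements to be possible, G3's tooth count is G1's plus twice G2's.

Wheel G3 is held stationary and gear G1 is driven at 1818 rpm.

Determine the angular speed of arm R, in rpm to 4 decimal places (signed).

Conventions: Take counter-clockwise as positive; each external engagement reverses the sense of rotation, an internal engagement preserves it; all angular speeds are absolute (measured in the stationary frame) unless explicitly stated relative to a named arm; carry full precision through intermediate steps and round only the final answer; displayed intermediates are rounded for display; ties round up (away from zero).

class = planetary set [G3 = 36+2·27 = 90; Willis about the carrier]
normalise by the input: solve with ω_sun = 1, then scale by 1818 rpm
ring teeth: 36 + 2·27 = 90
36(ω_sun−ω_arm) = −90(ω_ring−ω_arm),  ω_ring = 0, ω_sun = 1
36(1−ω_arm) = −90(0−ω_arm)  ⇒  126·ω_arm = 36  ⇒  ω_arm = 2/7
scale: ω_arm = 2/7 × 1818 rpm = +519.4286 rpm

+519.4286 rpm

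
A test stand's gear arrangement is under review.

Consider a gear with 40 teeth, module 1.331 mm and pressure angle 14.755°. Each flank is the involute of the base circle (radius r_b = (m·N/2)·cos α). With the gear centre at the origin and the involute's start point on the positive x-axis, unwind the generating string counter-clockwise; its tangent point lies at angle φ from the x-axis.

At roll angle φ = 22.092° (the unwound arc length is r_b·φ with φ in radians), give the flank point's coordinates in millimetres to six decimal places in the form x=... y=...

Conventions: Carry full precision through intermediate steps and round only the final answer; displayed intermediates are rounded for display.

recognized (one wheel, involute flank): single-mesh tooth geometry, m = 1.331, N = 40
pitch radius r_p = m·N/2 = 1.331·40/2 = 26.620000
base radius r_b = r_p·cos α = 26.620000·cos 14.755° = 25.742171
roll angle φ = 22.092° = 0.38557814 rad
x = r_b·(cos φ + φ·sin φ) = 27.585185
y = r_b·(sin φ − φ·cos φ) = 0.484608

x=27.585185 y=0.484608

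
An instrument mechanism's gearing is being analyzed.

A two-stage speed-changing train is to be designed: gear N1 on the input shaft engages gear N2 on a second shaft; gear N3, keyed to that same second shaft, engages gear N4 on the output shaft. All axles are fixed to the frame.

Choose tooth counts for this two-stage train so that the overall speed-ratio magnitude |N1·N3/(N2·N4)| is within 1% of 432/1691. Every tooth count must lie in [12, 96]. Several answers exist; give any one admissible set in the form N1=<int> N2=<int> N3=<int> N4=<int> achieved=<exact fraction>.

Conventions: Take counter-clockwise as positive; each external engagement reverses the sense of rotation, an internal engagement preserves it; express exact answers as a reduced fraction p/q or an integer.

2-stage fixed-axis compound train for ratio 432/1691
target = 432/1691 in lowest terms: an exact hit needs N1·N3 = k·432 and N2·N4 = k·1691 for one integer k, every count in [12, 96]; additionally prefer no 1:1 stage (N1 ≠ N2, N3 ≠ N4)
k = 1: N1·N3 = 432 = 12·36, N2·N4 = 1691 = 19·89
achieved = 12·36/(19·89) = 432/1691; |achieved − target| = 0 ≤ 108/42275 ✓

N1=12 N2=19 N3=36 N4=89 achieved=432/1691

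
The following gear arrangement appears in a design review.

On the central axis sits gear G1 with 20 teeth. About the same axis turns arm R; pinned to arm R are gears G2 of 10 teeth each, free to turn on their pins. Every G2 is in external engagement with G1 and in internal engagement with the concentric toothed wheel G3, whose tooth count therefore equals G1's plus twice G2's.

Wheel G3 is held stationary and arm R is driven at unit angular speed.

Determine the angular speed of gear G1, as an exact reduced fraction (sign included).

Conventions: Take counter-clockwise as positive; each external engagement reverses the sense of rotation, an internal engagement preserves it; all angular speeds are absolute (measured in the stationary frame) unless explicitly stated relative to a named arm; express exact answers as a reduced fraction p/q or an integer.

3

recognized (axles ride arm R): planetary set, 20/10/40 teeth
ring teeth: 20 + 2·10 = 40
20(ω_sun−ω_arm) = −40(ω_ring−ω_arm),  ω_ring = 0, ω_arm = 1
ω_sun = 1 − (40/20)(0−1) = 3
exact speed ratio = 3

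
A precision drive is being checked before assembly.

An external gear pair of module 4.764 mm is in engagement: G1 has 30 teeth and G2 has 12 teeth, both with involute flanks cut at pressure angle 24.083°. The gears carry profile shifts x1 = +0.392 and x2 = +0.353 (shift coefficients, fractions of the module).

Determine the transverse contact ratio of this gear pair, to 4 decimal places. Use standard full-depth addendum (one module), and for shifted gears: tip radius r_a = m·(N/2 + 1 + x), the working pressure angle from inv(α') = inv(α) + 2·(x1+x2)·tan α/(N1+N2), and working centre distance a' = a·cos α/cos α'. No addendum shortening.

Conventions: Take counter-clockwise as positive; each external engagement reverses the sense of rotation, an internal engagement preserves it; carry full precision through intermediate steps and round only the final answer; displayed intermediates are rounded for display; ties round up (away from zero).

single-mesh involute tooth geometry (30T engaging 12T at module 4.764)
base radii: r_b1 = 65.239785, r_b2 = 26.095914
tip radii: r_a1 = 78.091488, r_a2 = 35.029692
inv(α') = inv(24.083°) + 2·(+0.392+0.353)·tan α/(30+12) = 0.04249458  ⇒  α' = 27.89360°
a' = a·cos α / cos α' = 100.0440·cos 24.083°/cos 27.89360° = 103.342216
action lengths: √(r_a1²−r_b1²) = 42.919121, √(r_a2²−r_b2²) = 23.368410
base pitch p_b = π·m·cos α = 13.663789
CR = (42.919121 + 23.368410 − 103.342216·sin 27.89360°)/13.663789 = 1.313020
contact ratio ≈ 1.3130

1.3130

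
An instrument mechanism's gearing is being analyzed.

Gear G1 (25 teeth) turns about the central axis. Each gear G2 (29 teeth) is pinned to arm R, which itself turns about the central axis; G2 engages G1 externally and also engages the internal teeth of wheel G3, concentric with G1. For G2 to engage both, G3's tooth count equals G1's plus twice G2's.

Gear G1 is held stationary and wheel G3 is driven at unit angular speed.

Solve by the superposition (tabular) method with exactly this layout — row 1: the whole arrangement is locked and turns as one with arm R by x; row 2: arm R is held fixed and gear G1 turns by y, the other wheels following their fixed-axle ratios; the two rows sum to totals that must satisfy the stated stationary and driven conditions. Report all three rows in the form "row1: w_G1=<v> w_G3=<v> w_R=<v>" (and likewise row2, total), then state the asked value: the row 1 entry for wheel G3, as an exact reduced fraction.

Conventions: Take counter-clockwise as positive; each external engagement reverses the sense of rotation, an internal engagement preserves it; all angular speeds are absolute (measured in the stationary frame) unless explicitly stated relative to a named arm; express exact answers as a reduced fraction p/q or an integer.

class = planetary set [G3 = 25+2·29 = 83; Willis about the carrier]
superposition row 1 [locked train]: every member turns x
row 2 — arm fixed, fixed-axis ratios: sun y, ring −(25/83)·y, arm 0
boundary: total ω_sun = x + y = 0 and total ω_ring = x − (25/83)·y = 1  ⇒  y = -83/108, x = 83/108
row 2 ring = −(25/83)·(-83/108) = 25/108
totals (row 1 + row 2): sun 83/108 + (-83/108) = 0, ring 83/108 + 25/108 = 1, arm 83/108 + 0 = 83/108
asked cell (row1, ring) = 83/108

row1: w_G1=83/108 w_G3=83/108 w_R=83/108
row2: w_G1=-83/108 w_G3=25/108 w_R=0
total: w_G1=0 w_G3=1 w_R=83/108
asked value: 83/108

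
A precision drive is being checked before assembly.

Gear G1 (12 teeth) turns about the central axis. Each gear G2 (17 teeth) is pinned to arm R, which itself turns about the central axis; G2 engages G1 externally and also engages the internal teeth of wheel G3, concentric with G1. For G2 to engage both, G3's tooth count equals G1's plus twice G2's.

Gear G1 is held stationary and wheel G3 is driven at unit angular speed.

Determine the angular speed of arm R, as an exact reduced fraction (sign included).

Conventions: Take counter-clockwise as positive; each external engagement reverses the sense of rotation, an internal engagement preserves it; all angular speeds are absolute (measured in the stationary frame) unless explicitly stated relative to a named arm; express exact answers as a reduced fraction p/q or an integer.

class = planetary set [G3 = 12+2·17 = 46; Willis about the carrier]
ring teeth: 12 + 2·17 = 46
12(ω_sun−ω_arm) = −46(ω_ring−ω_arm),  ω_sun = 0, ω_ring = 1
12(0−ω_arm) = −46(1−ω_arm)  ⇒  58·ω_arm = 46  ⇒  ω_arm = 23/29
exact speed ratio = 23/29

23/29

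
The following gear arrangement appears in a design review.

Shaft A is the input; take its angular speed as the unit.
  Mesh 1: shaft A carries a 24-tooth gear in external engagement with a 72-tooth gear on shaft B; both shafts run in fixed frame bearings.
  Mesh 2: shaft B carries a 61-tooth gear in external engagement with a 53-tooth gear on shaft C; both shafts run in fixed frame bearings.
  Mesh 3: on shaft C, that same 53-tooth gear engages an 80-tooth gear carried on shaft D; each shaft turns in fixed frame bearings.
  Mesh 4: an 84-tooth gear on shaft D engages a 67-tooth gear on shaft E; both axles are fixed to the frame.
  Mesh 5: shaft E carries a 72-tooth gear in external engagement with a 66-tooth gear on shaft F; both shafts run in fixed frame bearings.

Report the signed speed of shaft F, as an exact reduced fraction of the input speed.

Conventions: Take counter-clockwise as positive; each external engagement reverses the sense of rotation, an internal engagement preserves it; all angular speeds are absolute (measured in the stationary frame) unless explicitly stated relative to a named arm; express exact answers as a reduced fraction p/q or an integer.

-1281/3685

5-mesh fixed-axis compound train (all bearings frame-fixed)
mesh 1 [24T→72T]: |ω|/ω_in = 1×24/72 = 1/3, sense flips to −
mesh 2 [61T→53T]: |ω|/ω_in = (1/3)×61/53 = 61/159, sense flips to +
mesh 3 [53T→80T]: |ω|/ω_in = (61/159)×53/80 = 61/240, sense flips to −
mesh 4 [84T→67T]: |ω|/ω_in = (61/240)×84/67 = 427/1340, sense flips to +
mesh 5 [72T→66T]: |ω|/ω_in = (427/1340)×72/66 = 1281/3685, sense flips to −
signed output speed (× input speed) = -1281/3685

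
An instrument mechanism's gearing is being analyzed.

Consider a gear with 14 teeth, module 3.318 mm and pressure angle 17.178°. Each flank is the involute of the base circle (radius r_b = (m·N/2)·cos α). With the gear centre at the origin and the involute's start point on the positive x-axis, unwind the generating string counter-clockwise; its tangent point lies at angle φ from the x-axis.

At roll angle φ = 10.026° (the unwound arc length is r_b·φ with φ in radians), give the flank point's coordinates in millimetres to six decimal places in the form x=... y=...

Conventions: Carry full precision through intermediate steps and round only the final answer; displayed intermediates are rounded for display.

single-mesh involute tooth geometry (14T wheel at module 3.318)
pitch radius r_p = m·N/2 = 3.318·14/2 = 23.226000
base radius r_b = r_p·cos α = 23.226000·cos 17.178° = 22.189931
roll angle φ = 10.026° = 0.17498671 rad
x = r_b·(cos φ + φ·sin φ) = 22.527066
y = r_b·(sin φ − φ·cos φ) = 0.039511

x=22.527066 y=0.039511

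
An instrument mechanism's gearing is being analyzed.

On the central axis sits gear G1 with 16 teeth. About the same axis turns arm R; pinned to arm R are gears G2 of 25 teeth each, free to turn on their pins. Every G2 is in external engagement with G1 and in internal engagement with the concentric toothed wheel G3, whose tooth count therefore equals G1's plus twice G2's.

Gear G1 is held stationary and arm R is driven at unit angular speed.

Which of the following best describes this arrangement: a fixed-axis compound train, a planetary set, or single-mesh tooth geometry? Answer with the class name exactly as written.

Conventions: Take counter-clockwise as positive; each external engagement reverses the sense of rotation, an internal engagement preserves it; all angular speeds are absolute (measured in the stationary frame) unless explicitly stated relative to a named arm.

planetary set

recognized (axles ride arm R): planetary set, 16/25/66 teeth
classification: planetary set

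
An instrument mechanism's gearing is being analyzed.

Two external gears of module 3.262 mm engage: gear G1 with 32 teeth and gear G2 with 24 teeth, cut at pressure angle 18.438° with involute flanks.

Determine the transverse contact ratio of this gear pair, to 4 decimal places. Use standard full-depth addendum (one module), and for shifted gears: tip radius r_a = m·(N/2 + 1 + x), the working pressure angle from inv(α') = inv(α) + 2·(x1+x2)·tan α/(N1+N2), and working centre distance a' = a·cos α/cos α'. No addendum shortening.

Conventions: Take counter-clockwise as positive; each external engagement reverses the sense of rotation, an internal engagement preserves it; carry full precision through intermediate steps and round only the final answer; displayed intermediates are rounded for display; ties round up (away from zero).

class = single-mesh tooth geometry [involute pair 32T × 24T, m = 3.262]
base radii: r_b1 = 49.512800, r_b2 = 37.134600
tip radii: r_a1 = 55.454000, r_a2 = 42.406000
no profile shift: α' = α, a' = a
action lengths: √(r_a1²−r_b1²) = 24.972561, √(r_a2²−r_b2²) = 20.476580
base pitch p_b = π·m·cos α = 9.721815
CR = (24.972561 + 20.476580 − 91.336000·sin 18.43800°)/9.721815 = 1.703545
contact ratio ≈ 1.7035

1.7035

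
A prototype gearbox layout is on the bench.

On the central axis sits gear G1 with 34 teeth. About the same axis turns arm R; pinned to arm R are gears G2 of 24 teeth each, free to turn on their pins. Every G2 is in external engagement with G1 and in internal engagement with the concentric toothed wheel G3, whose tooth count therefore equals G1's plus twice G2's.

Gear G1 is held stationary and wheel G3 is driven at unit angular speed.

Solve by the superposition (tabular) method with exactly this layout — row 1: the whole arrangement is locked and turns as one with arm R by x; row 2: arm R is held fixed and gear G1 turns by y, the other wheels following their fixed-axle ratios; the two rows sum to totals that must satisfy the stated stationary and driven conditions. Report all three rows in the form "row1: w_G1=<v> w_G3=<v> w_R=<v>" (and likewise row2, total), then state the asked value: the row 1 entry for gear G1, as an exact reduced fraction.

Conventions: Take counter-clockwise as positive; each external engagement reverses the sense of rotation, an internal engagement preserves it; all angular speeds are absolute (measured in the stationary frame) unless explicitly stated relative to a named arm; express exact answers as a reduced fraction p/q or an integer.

row1: w_G1=41/58 w_G3=41/58 w_R=41/58
row2: w_G1=-41/58 w_G3=17/58 w_R=0
total: w_G1=0 w_G3=1 w_R=41/58
asked value: 41/58

class = planetary set [G3 = 34+2·24 = 82; Willis about the carrier]
row 1: whole set turns with the arm by x
superposition row 2 [arm held]: sun y, ring −(34/82)·y, arm 0
boundary: total ω_sun = x + y = 0 and total ω_ring = x − (34/82)·y = 1  ⇒  y = -41/58, x = 41/58
row 2 ring = −(34/82)·(-41/58) = 17/58
totals (row 1 + row 2): sun 41/58 + (-41/58) = 0, ring 41/58 + 17/58 = 1, arm 41/58 + 0 = 41/58
asked cell (row1, sun) = 41/58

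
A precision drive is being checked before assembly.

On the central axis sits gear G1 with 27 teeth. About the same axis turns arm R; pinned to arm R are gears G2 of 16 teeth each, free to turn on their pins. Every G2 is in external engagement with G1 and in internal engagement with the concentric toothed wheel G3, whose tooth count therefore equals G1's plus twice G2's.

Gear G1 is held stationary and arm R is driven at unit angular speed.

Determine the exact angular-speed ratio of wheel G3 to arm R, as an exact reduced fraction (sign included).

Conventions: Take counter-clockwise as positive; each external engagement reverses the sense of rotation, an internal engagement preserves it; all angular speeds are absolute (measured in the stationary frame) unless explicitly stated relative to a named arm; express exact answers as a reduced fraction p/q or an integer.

86/59

topology: planetary set — G1 27T / G2 16T / G3 59T, arm = carrier (Willis)
ring teeth: 27 + 2·16 = 59
27(ω_sun−ω_arm) = −59(ω_ring−ω_arm),  ω_sun = 0, ω_arm = 1
ω_ring = 1 − (27/59)(0−1) = 86/59
ω_out/ω_in = 86/59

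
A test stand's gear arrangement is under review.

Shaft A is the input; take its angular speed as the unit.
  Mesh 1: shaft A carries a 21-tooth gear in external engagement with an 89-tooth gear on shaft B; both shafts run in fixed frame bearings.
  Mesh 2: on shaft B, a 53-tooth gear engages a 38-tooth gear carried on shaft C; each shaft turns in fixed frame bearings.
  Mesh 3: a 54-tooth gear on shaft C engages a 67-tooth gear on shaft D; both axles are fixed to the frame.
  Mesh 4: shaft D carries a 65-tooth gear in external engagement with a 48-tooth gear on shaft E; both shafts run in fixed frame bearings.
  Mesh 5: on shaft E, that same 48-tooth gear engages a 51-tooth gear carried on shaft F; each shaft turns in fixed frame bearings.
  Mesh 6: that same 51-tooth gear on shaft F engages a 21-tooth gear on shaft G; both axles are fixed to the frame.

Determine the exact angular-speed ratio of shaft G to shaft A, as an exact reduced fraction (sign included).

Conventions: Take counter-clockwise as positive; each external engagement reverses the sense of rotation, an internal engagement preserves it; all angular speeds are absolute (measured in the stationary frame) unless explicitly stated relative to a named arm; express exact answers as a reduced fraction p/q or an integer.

class = fixed-axis compound train [6 meshes; 6 ratios multiply, 6 sense flips]
mesh 1 [21T→89T]: running ratio 21/89, sense −
mesh 2 [53T→38T]: running ratio 1113/3382, sense +
mesh 3 [54T→67T]: running ratio 30051/113297, sense −
mesh 4 [65T→48T]: running ratio 651105/1812752, sense +
mesh 5 [48T→51T]: running ratio 651105/1926049, sense −
mesh 6 [51T→21T]: running ratio 93015/113297, sense +
ω_out/ω_in = 93015/113297

93015/113297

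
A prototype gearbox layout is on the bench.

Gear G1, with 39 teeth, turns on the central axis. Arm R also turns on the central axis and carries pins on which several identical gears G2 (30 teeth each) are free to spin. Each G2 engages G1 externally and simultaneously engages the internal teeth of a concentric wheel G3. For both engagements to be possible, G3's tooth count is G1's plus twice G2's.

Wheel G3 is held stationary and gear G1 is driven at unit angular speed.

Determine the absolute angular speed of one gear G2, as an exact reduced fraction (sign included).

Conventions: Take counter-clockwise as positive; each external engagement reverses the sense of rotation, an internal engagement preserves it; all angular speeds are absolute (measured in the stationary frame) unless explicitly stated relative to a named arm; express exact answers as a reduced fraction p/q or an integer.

-13/20

planetary set (39T centre, 30T on arm, 99T internal) — Willis relation
ring teeth: 39 + 2·30 = 99
39(ω_sun−ω_arm) = −99(ω_ring−ω_arm),  ω_ring = 0, ω_sun = 1
39(1−ω_arm) = −99(0−ω_arm)  ⇒  138·ω_arm = 39  ⇒  ω_arm = 13/46
sun–planet mesh: 39·(1−13/46) = −30·(ω_p−ω_arm)  ⇒  ω_p−ω_arm = -429/460
ω_p = 13/46 − 429/460 = -13/20
exact speed ratio = -13/20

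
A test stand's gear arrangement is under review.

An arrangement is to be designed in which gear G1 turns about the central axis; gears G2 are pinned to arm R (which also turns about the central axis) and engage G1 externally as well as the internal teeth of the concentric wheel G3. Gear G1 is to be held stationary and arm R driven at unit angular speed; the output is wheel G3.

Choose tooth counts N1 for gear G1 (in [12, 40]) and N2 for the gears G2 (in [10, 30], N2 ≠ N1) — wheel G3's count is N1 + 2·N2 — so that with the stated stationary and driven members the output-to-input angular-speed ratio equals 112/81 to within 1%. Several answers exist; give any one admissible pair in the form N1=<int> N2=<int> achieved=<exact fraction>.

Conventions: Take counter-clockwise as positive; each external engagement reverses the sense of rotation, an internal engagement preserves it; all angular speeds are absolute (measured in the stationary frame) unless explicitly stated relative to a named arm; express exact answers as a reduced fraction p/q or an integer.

N1=31 N2=25 achieved=112/81

planetary set to be sized for 112/81 (Willis relation)
Willis with ω_sun = 0: ω_ring/ω_arm = (N1+N3)/N3; set equal to 112/81  ⇒  N3/N1 = 1/(112/81 − 1) = 81/31
N3 = N1 + 2·N2  ⇒  N2/N1 = (N3/N1 − 1)/2 = (81/31 − 1)/2 = 25/31
smallest multiple with N1 ≥ 12 and N2 ≥ 10: k = 1  ⇒  N1 = 1·31 = 31, N2 = 1·25 = 25 (N1 ≤ 40, N2 ≤ 30, N2 ≠ N1 ✓), N3 = 31 + 2·25 = 81
check: (N1+N3)/N3 with N1 = 31, N3 = 81 gives 112/81; |achieved − target| = 0 ≤ 28/2025 ✓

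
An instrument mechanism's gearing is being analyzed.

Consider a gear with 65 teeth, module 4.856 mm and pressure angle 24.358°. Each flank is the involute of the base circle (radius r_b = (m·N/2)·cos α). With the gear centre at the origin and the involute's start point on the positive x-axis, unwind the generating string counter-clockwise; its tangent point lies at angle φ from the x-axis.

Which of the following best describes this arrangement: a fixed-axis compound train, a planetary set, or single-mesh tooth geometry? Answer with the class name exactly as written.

single-mesh tooth geometry

topology: single-mesh involute geometry — m = 4.856, N = 65
classification: single-mesh tooth geometry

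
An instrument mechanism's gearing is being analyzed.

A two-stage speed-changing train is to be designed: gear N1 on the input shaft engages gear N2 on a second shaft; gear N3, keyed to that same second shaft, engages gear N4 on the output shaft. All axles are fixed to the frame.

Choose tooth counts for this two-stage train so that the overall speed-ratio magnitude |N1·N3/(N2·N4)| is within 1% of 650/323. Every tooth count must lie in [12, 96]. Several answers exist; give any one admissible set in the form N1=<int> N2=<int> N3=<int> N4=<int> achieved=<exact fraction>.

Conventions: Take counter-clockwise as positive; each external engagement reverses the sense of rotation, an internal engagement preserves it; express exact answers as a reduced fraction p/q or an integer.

topology: fixed-axis compound train — 2 stages, target 650/323
target = 650/323 in lowest terms: an exact hit needs N1·N3 = k·650 and N2·N4 = k·323 for one integer k, every count in [12, 96]; additionally prefer no 1:1 stage (N1 ≠ N2, N3 ≠ N4)
k = 1: N1·N3 = 650 = 13·50, N2·N4 = 323 = 17·19
achieved = 13·50/(17·19) = 650/323; |achieved − target| = 0 ≤ 13/646 ✓

N1=13 N2=17 N3=50 N4=19 achieved=650/323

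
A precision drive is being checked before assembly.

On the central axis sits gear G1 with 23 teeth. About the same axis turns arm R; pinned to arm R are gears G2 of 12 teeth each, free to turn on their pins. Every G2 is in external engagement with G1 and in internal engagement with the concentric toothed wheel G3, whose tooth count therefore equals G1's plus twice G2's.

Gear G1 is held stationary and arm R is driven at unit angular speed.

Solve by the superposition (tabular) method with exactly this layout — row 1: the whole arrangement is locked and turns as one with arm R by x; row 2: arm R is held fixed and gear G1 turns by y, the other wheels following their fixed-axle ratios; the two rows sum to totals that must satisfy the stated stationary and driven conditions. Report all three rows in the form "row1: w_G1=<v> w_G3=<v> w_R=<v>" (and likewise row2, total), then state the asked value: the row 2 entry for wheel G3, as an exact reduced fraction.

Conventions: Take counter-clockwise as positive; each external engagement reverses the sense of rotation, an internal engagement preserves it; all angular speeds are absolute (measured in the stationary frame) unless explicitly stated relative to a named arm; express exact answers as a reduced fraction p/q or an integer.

planetary set (23T centre, 12T on arm, 47T internal) — Willis relation
superposition row 1 [locked train]: every member turns x
row 2 (arm held, sun turns y): ω_ring = −(23/47)·y, ω_arm = 0
boundary: total ω_sun = x + y = 0 and total ω_arm = x = 1  ⇒  y = -1, x = 1
row 2 ring = −(23/47)·(-1) = 23/47
totals (row 1 + row 2): sun 1 + (-1) = 0, ring 1 + 23/47 = 70/47, arm 1 + 0 = 1
asked cell (row2, ring) = 23/47

row1: w_G1=1 w_G3=1 w_R=1
row2: w_G1=-1 w_G3=23/47 w_R=0
total: w_G1=0 w_G3=70/47 w_R=1
asked value: 23/47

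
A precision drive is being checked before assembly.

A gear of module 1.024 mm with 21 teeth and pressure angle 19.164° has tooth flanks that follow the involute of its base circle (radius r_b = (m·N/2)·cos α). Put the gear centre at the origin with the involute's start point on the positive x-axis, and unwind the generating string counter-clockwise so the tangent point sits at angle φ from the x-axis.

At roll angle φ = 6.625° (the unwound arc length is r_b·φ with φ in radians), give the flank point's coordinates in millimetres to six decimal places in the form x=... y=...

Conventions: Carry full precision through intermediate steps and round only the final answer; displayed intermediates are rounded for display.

topology: single-mesh involute geometry — m = 1.024, N = 21
pitch radius r_p = m·N/2 = 1.024·21/2 = 10.752000
base radius r_b = r_p·cos α = 10.752000·cos 19.164° = 10.156154
roll angle φ = 6.625° = 0.11562806 rad
x = r_b·(cos φ + φ·sin φ) = 10.223821
y = r_b·(sin φ − φ·cos φ) = 0.005227

x=10.223821 y=0.005227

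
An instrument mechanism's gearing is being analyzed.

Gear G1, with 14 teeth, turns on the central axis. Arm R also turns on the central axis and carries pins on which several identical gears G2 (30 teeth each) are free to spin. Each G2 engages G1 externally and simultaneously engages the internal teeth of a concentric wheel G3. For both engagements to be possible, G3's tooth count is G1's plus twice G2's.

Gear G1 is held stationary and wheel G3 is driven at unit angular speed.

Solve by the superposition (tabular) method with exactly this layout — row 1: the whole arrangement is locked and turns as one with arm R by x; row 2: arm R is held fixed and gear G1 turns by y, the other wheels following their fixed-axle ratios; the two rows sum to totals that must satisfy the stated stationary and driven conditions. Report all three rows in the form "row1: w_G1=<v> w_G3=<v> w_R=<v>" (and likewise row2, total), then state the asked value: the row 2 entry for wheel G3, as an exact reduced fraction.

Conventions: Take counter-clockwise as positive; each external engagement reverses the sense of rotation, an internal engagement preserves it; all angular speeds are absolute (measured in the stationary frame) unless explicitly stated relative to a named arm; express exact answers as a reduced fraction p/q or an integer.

topology: planetary set — G1 14T / G2 30T / G3 74T, arm = carrier (Willis)
row 1: whole set turns with the arm by x
superposition row 2 [arm held]: sun y, ring −(14/74)·y, arm 0
boundary: total ω_sun = x + y = 0 and total ω_ring = x − (14/74)·y = 1  ⇒  y = -37/44, x = 37/44
row 2 ring = −(14/74)·(-37/44) = 7/44
totals (row 1 + row 2): sun 37/44 + (-37/44) = 0, ring 37/44 + 7/44 = 1, arm 37/44 + 0 = 37/44
asked cell (row2, ring) = 7/44

row1: w_G1=37/44 w_G3=37/44 w_R=37/44
row2: w_G1=-37/44 w_G3=7/44 w_R=0
total: w_G1=0 w_G3=1 w_R=37/44
asked value: 7/44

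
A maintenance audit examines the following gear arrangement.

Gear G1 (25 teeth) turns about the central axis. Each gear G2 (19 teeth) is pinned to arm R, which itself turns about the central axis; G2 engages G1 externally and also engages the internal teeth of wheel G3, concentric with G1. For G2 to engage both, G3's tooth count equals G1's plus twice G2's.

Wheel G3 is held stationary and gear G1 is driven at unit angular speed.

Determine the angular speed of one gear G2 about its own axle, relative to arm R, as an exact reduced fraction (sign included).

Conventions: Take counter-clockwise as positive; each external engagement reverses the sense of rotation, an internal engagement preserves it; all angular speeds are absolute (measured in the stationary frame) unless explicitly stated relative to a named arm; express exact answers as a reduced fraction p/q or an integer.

-1575/1672

class = planetary set [G3 = 25+2·19 = 63; Willis about the carrier]
ring teeth: 25 + 2·19 = 63
25(ω_sun−ω_arm) = −63(ω_ring−ω_arm),  ω_ring = 0, ω_sun = 1
25(1−ω_arm) = −63(0−ω_arm)  ⇒  88·ω_arm = 25  ⇒  ω_arm = 25/88
sun–planet mesh: 25·(1−25/88) = −19·(ω_p−ω_arm)  ⇒  ω_p−ω_arm = -1575/1672
exact speed ratio = -1575/1672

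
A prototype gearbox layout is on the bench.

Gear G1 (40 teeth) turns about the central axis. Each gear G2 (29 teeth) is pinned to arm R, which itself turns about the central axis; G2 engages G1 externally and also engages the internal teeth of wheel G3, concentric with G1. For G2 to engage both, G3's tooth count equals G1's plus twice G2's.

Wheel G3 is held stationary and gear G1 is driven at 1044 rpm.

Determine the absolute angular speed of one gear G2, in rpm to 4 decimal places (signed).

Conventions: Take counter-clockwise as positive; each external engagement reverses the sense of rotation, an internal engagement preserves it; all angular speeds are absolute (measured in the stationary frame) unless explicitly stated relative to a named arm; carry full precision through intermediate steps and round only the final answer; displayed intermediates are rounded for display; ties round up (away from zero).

-720.0000 rpm

topology: planetary set — G1 40T / G2 29T / G3 98T, arm = carrier (Willis)
normalise by the input: solve with ω_sun = 1, then scale by 1044 rpm
ring teeth: 40 + 2·29 = 98
40(ω_sun−ω_arm) = −98(ω_ring−ω_arm),  ω_ring = 0, ω_sun = 1
40(1−ω_arm) = −98(0−ω_arm)  ⇒  138·ω_arm = 40  ⇒  ω_arm = 20/69
sun–planet mesh: 40·(1−20/69) = −29·(ω_p−ω_arm)  ⇒  ω_p−ω_arm = -1960/2001
ω_p = 20/69 − 1960/2001 = -20/29
scale: ω_p = -20/29 × 1044 rpm = -720.0000 rpm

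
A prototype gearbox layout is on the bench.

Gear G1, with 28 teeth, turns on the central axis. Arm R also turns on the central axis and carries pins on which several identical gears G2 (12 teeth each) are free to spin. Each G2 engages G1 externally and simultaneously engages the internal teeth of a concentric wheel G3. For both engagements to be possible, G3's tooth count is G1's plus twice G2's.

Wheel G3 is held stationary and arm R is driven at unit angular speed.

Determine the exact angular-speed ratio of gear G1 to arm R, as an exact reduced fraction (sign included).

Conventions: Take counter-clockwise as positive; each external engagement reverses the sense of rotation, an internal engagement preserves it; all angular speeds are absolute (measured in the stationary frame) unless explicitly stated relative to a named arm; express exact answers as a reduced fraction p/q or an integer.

class = planetary set [G3 = 28+2·12 = 52; Willis about the carrier]
ring teeth: 28 + 2·12 = 52
28(ω_sun−ω_arm) = −52(ω_ring−ω_arm),  ω_ring = 0, ω_arm = 1
ω_sun = 1 − (52/28)(0−1) = 20/7
ω_out/ω_in = 20/7

20/7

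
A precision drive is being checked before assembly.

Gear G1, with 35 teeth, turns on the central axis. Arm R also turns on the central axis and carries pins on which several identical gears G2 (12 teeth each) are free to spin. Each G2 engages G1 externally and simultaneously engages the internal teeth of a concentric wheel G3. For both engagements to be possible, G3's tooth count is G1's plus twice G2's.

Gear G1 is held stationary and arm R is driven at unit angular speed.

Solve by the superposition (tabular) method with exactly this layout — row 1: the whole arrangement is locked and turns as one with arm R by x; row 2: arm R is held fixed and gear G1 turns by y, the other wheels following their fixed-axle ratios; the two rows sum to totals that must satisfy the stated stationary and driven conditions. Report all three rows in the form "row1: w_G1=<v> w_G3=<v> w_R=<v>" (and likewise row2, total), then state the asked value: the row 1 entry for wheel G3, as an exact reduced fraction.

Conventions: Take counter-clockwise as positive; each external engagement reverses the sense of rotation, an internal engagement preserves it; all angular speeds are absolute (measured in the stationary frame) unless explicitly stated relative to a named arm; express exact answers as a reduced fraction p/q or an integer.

recognized (axles ride arm R): planetary set, 35/12/59 teeth
row 1: whole set turns with the arm by x
row 2: sun turns y, ring = −(35/59)·y, arm 0
boundary: total ω_sun = x + y = 0 and total ω_arm = x = 1  ⇒  y = -1, x = 1
row 2 ring = −(35/59)·(-1) = 35/59
totals (row 1 + row 2): sun 1 + (-1) = 0, ring 1 + 35/59 = 94/59, arm 1 + 0 = 1
asked cell (row1, ring) = 1

row1: w_G1=1 w_G3=1 w_R=1
row2: w_G1=-1 w_G3=35/59 w_R=0
total: w_G1=0 w_G3=94/59 w_R=1
asked value: 1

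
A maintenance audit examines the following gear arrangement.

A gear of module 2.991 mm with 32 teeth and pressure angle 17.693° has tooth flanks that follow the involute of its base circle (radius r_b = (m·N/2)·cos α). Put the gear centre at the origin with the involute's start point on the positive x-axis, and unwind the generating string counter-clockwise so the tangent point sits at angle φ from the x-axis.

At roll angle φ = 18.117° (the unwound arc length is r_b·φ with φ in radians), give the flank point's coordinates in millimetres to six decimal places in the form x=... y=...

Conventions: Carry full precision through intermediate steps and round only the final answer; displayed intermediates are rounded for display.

topology: single-mesh involute geometry — m = 2.991, N = 32
pitch radius r_p = m·N/2 = 2.991·32/2 = 47.856000
base radius r_b = r_p·cos α = 47.856000·cos 17.693° = 45.592345
roll angle φ = 18.117° = 0.31620130 rad
x = r_b·(cos φ + φ·sin φ) = 47.814925
y = r_b·(sin φ − φ·cos φ) = 0.475678

x=47.814925 y=0.475678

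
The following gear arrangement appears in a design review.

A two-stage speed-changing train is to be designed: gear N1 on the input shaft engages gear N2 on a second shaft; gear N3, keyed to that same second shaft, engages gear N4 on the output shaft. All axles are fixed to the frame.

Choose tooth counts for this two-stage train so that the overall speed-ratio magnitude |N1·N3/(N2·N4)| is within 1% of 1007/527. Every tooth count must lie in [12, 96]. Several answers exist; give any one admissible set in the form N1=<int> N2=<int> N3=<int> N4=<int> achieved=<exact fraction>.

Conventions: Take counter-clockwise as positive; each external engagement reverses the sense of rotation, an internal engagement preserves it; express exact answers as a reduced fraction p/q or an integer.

class = fixed-axis compound train [2-stage, 1007/527 wanted]
target = 1007/527 in lowest terms: an exact hit needs N1·N3 = k·1007 and N2·N4 = k·527 for one integer k, every count in [12, 96]; additionally prefer no 1:1 stage (N1 ≠ N2, N3 ≠ N4)
k = 1: N1·N3 = 1007 = 19·53, N2·N4 = 527 = 17·31
achieved = 19·53/(17·31) = 1007/527; |achieved − target| = 0 ≤ 1007/52700 ✓

N1=19 N2=17 N3=53 N4=31 achieved=1007/527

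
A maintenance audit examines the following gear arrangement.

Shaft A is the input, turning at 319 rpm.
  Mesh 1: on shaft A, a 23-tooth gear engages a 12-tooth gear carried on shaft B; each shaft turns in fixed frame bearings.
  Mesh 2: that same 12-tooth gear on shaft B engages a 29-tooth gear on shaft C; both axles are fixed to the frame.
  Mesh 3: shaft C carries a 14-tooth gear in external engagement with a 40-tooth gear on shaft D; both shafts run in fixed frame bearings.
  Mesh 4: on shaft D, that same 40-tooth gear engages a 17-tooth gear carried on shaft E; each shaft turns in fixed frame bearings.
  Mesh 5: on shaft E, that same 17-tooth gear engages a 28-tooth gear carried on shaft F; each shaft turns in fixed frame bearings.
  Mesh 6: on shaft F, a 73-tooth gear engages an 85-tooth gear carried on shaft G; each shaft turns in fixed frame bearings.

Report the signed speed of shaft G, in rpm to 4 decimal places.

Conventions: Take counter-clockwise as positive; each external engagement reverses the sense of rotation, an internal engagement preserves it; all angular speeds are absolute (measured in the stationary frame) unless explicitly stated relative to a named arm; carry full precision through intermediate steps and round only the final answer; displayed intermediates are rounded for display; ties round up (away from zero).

recognized (7 fixed axles, 6 meshes): fixed-axis compound train
mesh 1 [23T→12T]: ω = 319.0000×23/12 = 611.4167 rpm, sense flips to −
mesh 2 [12T→29T]: ω = 611.4167×12/29 = 253.0000 rpm, sense flips to +
mesh 3 [14T→40T]: ω = 253.0000×14/40 = 88.5500 rpm, sense flips to −
mesh 4 [40T→17T]: ω = 88.5500×40/17 = 208.3529 rpm, sense flips to +
mesh 5 [17T→28T]: ω = 208.3529×17/28 = 126.5000 rpm, sense flips to −
mesh 6 [73T→85T]: ω = 126.5000×73/85 = 108.6412 rpm, sense flips to +
signed output speed = +108.6412 rpm

+108.6412 rpm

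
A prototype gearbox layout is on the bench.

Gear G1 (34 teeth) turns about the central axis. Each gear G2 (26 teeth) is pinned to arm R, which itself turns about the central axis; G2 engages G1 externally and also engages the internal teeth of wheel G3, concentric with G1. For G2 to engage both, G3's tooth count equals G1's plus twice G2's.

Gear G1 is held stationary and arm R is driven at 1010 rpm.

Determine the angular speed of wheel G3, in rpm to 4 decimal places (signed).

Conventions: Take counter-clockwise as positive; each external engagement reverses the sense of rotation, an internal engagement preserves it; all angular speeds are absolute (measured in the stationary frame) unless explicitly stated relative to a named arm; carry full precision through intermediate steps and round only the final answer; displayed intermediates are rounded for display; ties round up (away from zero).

recognized (axles ride arm R): planetary set, 34/26/86 teeth
normalise by the input: solve with ω_arm = 1, then scale by 1010 rpm
ring teeth: 34 + 2·26 = 86
34(ω_sun−ω_arm) = −86(ω_ring−ω_arm),  ω_sun = 0, ω_arm = 1
ω_ring = 1 − (34/86)(0−1) = 60/43
scale: ω_ring = 60/43 × 1010 rpm = +1409.3023 rpm

+1409.3023 rpm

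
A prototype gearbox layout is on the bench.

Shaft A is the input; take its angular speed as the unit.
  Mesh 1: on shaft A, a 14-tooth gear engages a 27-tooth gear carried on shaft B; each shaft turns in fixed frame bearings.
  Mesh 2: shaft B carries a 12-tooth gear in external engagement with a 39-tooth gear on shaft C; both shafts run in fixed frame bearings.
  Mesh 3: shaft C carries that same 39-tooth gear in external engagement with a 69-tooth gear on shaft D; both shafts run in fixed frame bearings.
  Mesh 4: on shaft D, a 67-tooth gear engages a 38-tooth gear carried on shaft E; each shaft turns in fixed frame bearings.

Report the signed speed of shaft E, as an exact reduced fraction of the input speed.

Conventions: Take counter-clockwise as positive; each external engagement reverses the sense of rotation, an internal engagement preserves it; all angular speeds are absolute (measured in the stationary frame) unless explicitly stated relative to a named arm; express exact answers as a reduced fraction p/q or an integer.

4-mesh fixed-axis compound train (all bearings frame-fixed)
mesh 1 [14T→27T]: |ω|/ω_in = 1×14/27 = 14/27, sense flips to −
mesh 2 [12T→39T]: |ω|/ω_in = (14/27)×12/39 = 56/351, sense flips to +
mesh 3 [39T→69T]: |ω|/ω_in = (56/351)×39/69 = 56/621, sense flips to −
mesh 4 [67T→38T]: |ω|/ω_in = (56/621)×67/38 = 1876/11799, sense flips to +
signed output speed (× input speed) = 1876/11799

1876/11799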